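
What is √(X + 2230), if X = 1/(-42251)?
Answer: √3980877769979/42251 ≈ 47.223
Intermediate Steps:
X = -1/42251 ≈ -2.3668e-5
√(X + 2230) = √(-1/42251 + 2230) = √(94219729/42251) = √3980877769979/42251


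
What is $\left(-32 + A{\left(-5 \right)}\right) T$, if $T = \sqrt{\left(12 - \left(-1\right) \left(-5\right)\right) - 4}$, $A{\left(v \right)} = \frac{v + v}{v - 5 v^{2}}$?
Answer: $- \frac{415 \sqrt{3}}{13} \approx -55.292$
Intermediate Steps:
$A{\left(v \right)} = \frac{2 v}{v - 5 v^{2}}$
$T = \sqrt{3}$ ($T = \sqrt{\left(12 - 5\right) - 4} = \sqrt{7 - 4} = \sqrt{3} \approx 1.732$)
$\left(-32 + A{\left(-5 \right)}\right) T = \left(-32 - \frac{2}{-1 + 5 \left(-5\right)}\right) \sqrt{3} = \left(-32 - \frac{2}{-1 - 25}\right) \sqrt{3} = \left(-32 - \frac{2}{-26}\right) \sqrt{3} = \left(-32 - - \frac{1}{13}\right) \sqrt{3} = \left(-32 + \frac{1}{13}\right) \sqrt{3} = - \frac{415 \sqrt{3}}{13}$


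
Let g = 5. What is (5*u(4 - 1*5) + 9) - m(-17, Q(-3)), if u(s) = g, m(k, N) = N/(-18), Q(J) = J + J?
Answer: 101/3 ≈ 33.667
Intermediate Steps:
Q(J) = 2*J
m(k, N) = -N/18 (m(k, N) = N*(-1/18) = -N/18)
u(s) = 5
(5*u(4 - 1*5) + 9) - m(-17, Q(-3)) = (5*5 + 9) - (-1)*2*(-3)/18 = (25 + 9) - (-1)*(-6)/18 = 34 - 1*1/3 = 34 - 1/3 = 101/3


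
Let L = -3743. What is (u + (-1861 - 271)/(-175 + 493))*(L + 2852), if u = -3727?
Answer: 176316723/53 ≈ 3.3267e+6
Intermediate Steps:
(u + (-1861 - 271)/(-175 + 493))*(L + 2852) = (-3727 + (-1861 - 271)/(-175 + 493))*(-3743 + 2852) = (-3727 - 2132/318)*(-891) = (-3727 - 2132*1/318)*(-891) = (-3727 - 1066/159)*(-891) = -593659/159*(-891) = 176316723/53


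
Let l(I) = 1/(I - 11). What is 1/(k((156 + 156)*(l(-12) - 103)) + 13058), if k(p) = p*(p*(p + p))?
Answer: -12167/808609455873891314 ≈ -1.5047e-14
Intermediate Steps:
l(I) = 1/(-11 + I)
k(p) = 2*p³ (k(p) = p*(p*(2*p)) = p*(2*p²) = 2*p³)
1/(k((156 + 156)*(l(-12) - 103)) + 13058) = 1/(2*((156 + 156)*(1/(-11 - 12) - 103))³ + 13058) = 1/(2*(312*(1/(-23) - 103))³ + 13058) = 1/(2*(312*(-1/23 - 103))³ + 13058) = 1/(2*(312*(-2370/23))³ + 13058) = 1/(2*(-739440/23)³ + 13058) = 1/(2*(-404304728016384000/12167) + 13058) = 1/(-808609456032768000/12167 + 13058) = 1/(-808609455873891314/12167) = -12167/808609455873891314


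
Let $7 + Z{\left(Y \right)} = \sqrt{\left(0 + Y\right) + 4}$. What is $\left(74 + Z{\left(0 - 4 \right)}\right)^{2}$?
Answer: $4489$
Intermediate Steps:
$Z{\left(Y \right)} = -7 + \sqrt{4 + Y}$ ($Z{\left(Y \right)} = -7 + \sqrt{\left(0 + Y\right) + 4} = -7 + \sqrt{Y + 4} = -7 + \sqrt{4 + Y}$)
$\left(74 + Z{\left(0 - 4 \right)}\right)^{2} = \left(74 - \left(7 - \sqrt{4 + \left(0 - 4\right)}\right)\right)^{2} = \left(74 - \left(7 - \sqrt{4 - 4}\right)\right)^{2} = \left(74 - \left(7 - \sqrt{0}\right)\right)^{2} = \left(74 + \left(-7 + 0\right)\right)^{2} = \left(74 - 7\right)^{2} = 67^{2} = 4489$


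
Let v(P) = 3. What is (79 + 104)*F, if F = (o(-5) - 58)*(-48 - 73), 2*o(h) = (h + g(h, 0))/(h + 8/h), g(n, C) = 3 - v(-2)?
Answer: 2551813/2 ≈ 1.2759e+6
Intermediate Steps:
g(n, C) = 0 (g(n, C) = 3 - 1*3 = 3 - 3 = 0)
o(h) = h/(2*(h + 8/h)) (o(h) = ((h + 0)/(h + 8/h))/2 = (h/(h + 8/h))/2 = h/(2*(h + 8/h)))
F = 41833/6 (F = ((1/2)*(-5)**2/(8 + (-5)**2) - 58)*(-48 - 73) = ((1/2)*25/(8 + 25) - 58)*(-121) = ((1/2)*25/33 - 58)*(-121) = ((1/2)*25*(1/33) - 58)*(-121) = (25/66 - 58)*(-121) = -3803/66*(-121) = 41833/6 ≈ 6972.2)
(79 + 104)*F = (79 + 104)*(41833/6) = 183*(41833/6) = 2551813/2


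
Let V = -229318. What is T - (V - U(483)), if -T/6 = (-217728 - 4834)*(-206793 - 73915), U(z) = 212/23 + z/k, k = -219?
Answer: -629372099031609/1679 ≈ -3.7485e+11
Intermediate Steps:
U(z) = 212/23 - z/219 (U(z) = 212/23 + z/(-219) = 212*(1/23) + z*(-1/219) = 212/23 - z/219)
T = -374849603376 (T = -6*(-217728 - 4834)*(-206793 - 73915) = -(-1335372)*(-280708) = -6*62474933896 = -374849603376)
T - (V - U(483)) = -374849603376 - (-229318 - (212/23 - 1/219*483)) = -374849603376 - (-229318 - (212/23 - 161/73)) = -374849603376 - (-229318 - 1*11773/1679) = -374849603376 - (-229318 - 11773/1679) = -374849603376 - 1*(-385036695/1679) = -374849603376 + 385036695/1679 = -629372099031609/1679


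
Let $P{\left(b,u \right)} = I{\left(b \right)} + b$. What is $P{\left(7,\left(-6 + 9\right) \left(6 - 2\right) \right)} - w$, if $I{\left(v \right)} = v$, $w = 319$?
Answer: $-305$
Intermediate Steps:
$P{\left(b,u \right)} = 2 b$ ($P{\left(b,u \right)} = b + b = 2 b$)
$P{\left(7,\left(-6 + 9\right) \left(6 - 2\right) \right)} - w = 2 \cdot 7 - 319 = 14 - 319 = -305$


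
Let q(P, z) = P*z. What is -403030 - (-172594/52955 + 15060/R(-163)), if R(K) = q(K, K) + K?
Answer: -93927511844506/233054955 ≈ -4.0303e+5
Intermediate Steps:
R(K) = K + K² (R(K) = K*K + K = K² + K = K + K²)
-403030 - (-172594/52955 + 15060/R(-163)) = -403030 - (-172594/52955 + 15060/((-163*(1 - 163)))) = -403030 - (-172594*1/52955 + 15060/((-163*(-162)))) = -403030 - (-172594/52955 + 15060/26406) = -403030 - (-172594/52955 + 15060*(1/26406)) = -403030 - (-172594/52955 + 2510/4401) = -403030 - 1*(-626669144/233054955) = -403030 + 626669144/233054955 = -93927511844506/233054955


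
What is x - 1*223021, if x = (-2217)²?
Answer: 4692068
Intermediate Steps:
x = 4915089
x - 1*223021 = 4915089 - 1*223021 = 4915089 - 223021 = 4692068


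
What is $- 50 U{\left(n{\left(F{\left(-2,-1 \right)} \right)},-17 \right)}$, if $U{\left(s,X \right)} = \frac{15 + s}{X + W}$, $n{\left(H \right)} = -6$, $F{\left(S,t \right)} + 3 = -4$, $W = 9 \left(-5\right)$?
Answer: $\frac{225}{31} \approx 7.2581$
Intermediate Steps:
$W = -45$
$F{\left(S,t \right)} = -7$ ($F{\left(S,t \right)} = -3 - 4 = -7$)
$U{\left(s,X \right)} = \frac{15 + s}{-45 + X}$ ($U{\left(s,X \right)} = \frac{15 + s}{X - 45} = \frac{15 + s}{-45 + X}$)
$- 50 U{\left(n{\left(F{\left(-2,-1 \right)} \right)},-17 \right)} = - 50 \frac{15 - 6}{-45 - 17} = - 50 \frac{1}{-62} \cdot 9 = - 50 \left(\left(- \frac{1}{62}\right) 9\right) = \left(-50\right) \left(- \frac{9}{62}\right) = \frac{225}{31}$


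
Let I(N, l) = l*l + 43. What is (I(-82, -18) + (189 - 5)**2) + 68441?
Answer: 102664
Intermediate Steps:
I(N, l) = 43 + l**2 (I(N, l) = l**2 + 43 = 43 + l**2)
(I(-82, -18) + (189 - 5)**2) + 68441 = ((43 + (-18)**2) + (189 - 5)**2) + 68441 = ((43 + 324) + 184**2) + 68441 = (367 + 33856) + 68441 = 34223 + 68441 = 102664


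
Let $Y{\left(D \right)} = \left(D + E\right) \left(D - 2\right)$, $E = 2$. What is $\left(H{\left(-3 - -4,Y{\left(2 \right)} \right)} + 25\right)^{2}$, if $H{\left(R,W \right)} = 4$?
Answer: $841$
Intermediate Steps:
$Y{\left(D \right)} = \left(-2 + D\right) \left(2 + D\right)$ ($Y{\left(D \right)} = \left(D + 2\right) \left(D - 2\right) = \left(2 + D\right) \left(-2 + D\right) = \left(-2 + D\right) \left(2 + D\right)$)
$\left(H{\left(-3 - -4,Y{\left(2 \right)} \right)} + 25\right)^{2} = \left(4 + 25\right)^{2} = 29^{2} = 841$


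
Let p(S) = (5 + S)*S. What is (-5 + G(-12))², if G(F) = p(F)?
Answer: 6241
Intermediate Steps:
p(S) = S*(5 + S)
G(F) = F*(5 + F)
(-5 + G(-12))² = (-5 - 12*(5 - 12))² = (-5 - 12*(-7))² = (-5 + 84)² = 79² = 6241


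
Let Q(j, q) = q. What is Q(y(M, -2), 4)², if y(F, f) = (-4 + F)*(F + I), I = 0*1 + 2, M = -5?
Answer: 16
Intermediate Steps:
I = 2 (I = 0 + 2 = 2)
y(F, f) = (-4 + F)*(2 + F) (y(F, f) = (-4 + F)*(F + 2) = (-4 + F)*(2 + F))
Q(y(M, -2), 4)² = 4² = 16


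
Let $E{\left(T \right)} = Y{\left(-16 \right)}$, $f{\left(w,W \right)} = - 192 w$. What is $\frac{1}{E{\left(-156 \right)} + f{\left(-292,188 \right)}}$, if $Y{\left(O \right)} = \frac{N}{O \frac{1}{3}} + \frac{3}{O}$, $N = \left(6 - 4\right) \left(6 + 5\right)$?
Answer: $\frac{16}{896955} \approx 1.7838 \cdot 10^{-5}$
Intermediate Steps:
$N = 22$ ($N = 2 \cdot 11 = 22$)
$Y{\left(O \right)} = \frac{69}{O}$ ($Y{\left(O \right)} = \frac{22}{O \frac{1}{3}} + \frac{3}{O} = \frac{22}{\frac{1}{3} O} + \frac{3}{O} = 22 \frac{3}{O} + \frac{3}{O} = \frac{66}{O} + \frac{3}{O} = \frac{69}{O}$)
$E{\left(T \right)} = - \frac{69}{16}$ ($E{\left(T \right)} = \frac{69}{-16} = 69 \left(- \frac{1}{16}\right) = - \frac{69}{16}$)
$\frac{1}{E{\left(-156 \right)} + f{\left(-292,188 \right)}} = \frac{1}{- \frac{69}{16} - -56064} = \frac{1}{- \frac{69}{16} + 56064} = \frac{1}{\frac{896955}{16}} = \frac{16}{896955}$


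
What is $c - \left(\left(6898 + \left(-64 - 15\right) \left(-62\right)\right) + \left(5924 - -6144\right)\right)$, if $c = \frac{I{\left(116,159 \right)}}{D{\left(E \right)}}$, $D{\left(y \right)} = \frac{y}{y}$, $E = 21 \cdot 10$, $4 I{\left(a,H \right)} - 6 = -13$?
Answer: $- \frac{95463}{4} \approx -23866.0$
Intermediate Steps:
$I{\left(a,H \right)} = - \frac{7}{4}$ ($I{\left(a,H \right)} = \frac{3}{2} + \frac{1}{4} \left(-13\right) = \frac{3}{2} - \frac{13}{4} = - \frac{7}{4}$)
$E = 210$
$D{\left(y \right)} = 1$
$c = - \frac{7}{4}$ ($c = - \frac{7}{4 \cdot 1} = \left(- \frac{7}{4}\right) 1 = - \frac{7}{4} \approx -1.75$)
$c - \left(\left(6898 + \left(-64 - 15\right) \left(-62\right)\right) + \left(5924 - -6144\right)\right) = - \frac{7}{4} - \left(\left(6898 + \left(-64 - 15\right) \left(-62\right)\right) + \left(5924 - -6144\right)\right) = - \frac{7}{4} - \left(\left(6898 - -4898\right) + \left(5924 + 6144\right)\right) = - \frac{7}{4} - \left(\left(6898 + 4898\right) + 12068\right) = - \frac{7}{4} - \left(11796 + 12068\right) = - \frac{7}{4} - 23864 = - \frac{95463}{4}$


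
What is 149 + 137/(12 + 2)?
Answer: 2223/14 ≈ 158.79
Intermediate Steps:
149 + 137/(12 + 2) = 149 + 137/14 = 2223/14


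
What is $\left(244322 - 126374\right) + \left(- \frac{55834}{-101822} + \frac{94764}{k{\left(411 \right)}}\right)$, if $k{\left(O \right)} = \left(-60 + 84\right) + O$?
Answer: $\frac{872315565693}{7382095} \approx 1.1817 \cdot 10^{5}$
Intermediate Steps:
$k{\left(O \right)} = 24 + O$
$\left(244322 - 126374\right) + \left(- \frac{55834}{-101822} + \frac{94764}{k{\left(411 \right)}}\right) = \left(244322 - 126374\right) - \left(- \frac{27917}{50911} - \frac{94764}{24 + 411}\right) = 117948 - \left(- \frac{27917}{50911} - \frac{94764}{435}\right) = 117948 + \left(\frac{27917}{50911} + 94764 \cdot \frac{1}{435}\right) = 117948 + \left(\frac{27917}{50911} + \frac{31588}{145}\right) = 117948 + \frac{1612224633}{7382095} = \frac{872315565693}{7382095}$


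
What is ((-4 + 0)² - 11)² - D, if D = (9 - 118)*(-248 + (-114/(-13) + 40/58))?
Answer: -9792945/377 ≈ -25976.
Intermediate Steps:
D = 9802370/377 (D = -109*(-248 + (-114*(-1/13) + 40*(1/58))) = -109*(-248 + (114/13 + 20/29)) = -109*(-248 + 3566/377) = -109*(-89930/377) = 9802370/377 ≈ 26001.)
((-4 + 0)² - 11)² - D = ((-4 + 0)² - 11)² - 1*9802370/377 = ((-4)² - 11)² - 9802370/377 = (16 - 11)² - 9802370/377 = 5² - 9802370/377 = 25 - 9802370/377 = -9792945/377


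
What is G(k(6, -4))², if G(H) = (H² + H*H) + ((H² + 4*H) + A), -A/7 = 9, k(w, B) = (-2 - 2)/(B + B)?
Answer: 58081/16 ≈ 3630.1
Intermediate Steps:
k(w, B) = -2/B (k(w, B) = -4*1/(2*B) = -2/B)
A = -63 (A = -7*9 = -63)
G(H) = -63 + 3*H² + 4*H (G(H) = (H² + H*H) + ((H² + 4*H) - 63) = (H² + H²) + (-63 + H² + 4*H) = 2*H² + (-63 + H² + 4*H) = -63 + 3*H² + 4*H)
G(k(6, -4))² = (-63 + 3*(-2/(-4))² + 4*(-2/(-4)))² = (-63 + 3*(-2*(-¼))² + 4*(-2*(-¼)))² = (-63 + 3*(½)² + 4*(½))² = (-63 + 3*(¼) + 2)² = (-63 + ¾ + 2)² = (-241/4)² = 58081/16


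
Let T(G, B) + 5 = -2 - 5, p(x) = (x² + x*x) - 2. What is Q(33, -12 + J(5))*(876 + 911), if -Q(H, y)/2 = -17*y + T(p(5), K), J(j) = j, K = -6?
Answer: -382418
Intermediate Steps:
p(x) = -2 + 2*x² (p(x) = (x² + x²) - 2 = 2*x² - 2 = -2 + 2*x²)
T(G, B) = -12 (T(G, B) = -5 + (-2 - 5) = -5 - 7 = -12)
Q(H, y) = 24 + 34*y (Q(H, y) = -2*(-17*y - 12) = -2*(-12 - 17*y) = 24 + 34*y)
Q(33, -12 + J(5))*(876 + 911) = (24 + 34*(-12 + 5))*(876 + 911) = (24 + 34*(-7))*1787 = (24 - 238)*1787 = -214*1787 = -382418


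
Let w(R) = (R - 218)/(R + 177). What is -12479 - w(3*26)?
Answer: -636401/51 ≈ -12478.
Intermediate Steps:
w(R) = (-218 + R)/(177 + R)
-12479 - w(3*26) = -12479 - (-218 + 3*26)/(177 + 3*26) = -12479 - (-218 + 78)/(177 + 78) = -12479 - (-140)/255 = -12479 - 1*(-28/51) = -12479 + 28/51 = -636401/51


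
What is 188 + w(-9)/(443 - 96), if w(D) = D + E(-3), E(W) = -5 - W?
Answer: 65225/347 ≈ 187.97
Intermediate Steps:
w(D) = -2 + D (w(D) = D + (-5 - 1*(-3)) = D + (-5 + 3) = D - 2 = -2 + D)
188 + w(-9)/(443 - 96) = 188 + (-2 - 9)/(443 - 96) = 188 - 11/347 = 65225/347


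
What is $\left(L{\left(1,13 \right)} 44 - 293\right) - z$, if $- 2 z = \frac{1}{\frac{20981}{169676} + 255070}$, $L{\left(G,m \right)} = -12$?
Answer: $- \frac{35532287400283}{43279278301} \approx -821.0$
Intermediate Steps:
$z = - \frac{84838}{43279278301}$ ($z = - \frac{1}{2 \left(\frac{20981}{169676} + 255070\right)} = - \frac{1}{2 \cdot \frac{43279278301}{169676}} = \left(- \frac{1}{2}\right) \frac{169676}{43279278301} = - \frac{84838}{43279278301} \approx -1.9602 \cdot 10^{-6}$)
$\left(L{\left(1,13 \right)} 44 - 293\right) - z = \left(\left(-12\right) 44 - 293\right) - - \frac{84838}{43279278301} = \left(-528 - 293\right) + \frac{84838}{43279278301} = -821 + \frac{84838}{43279278301} = - \frac{35532287400283}{43279278301}$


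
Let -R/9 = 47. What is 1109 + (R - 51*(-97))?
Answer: 5633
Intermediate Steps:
R = -423 (R = -9*47 = -423)
1109 + (R - 51*(-97)) = 1109 + (-423 - 51*(-97)) = 1109 + (-423 + 4947) = 1109 + 4524 = 5633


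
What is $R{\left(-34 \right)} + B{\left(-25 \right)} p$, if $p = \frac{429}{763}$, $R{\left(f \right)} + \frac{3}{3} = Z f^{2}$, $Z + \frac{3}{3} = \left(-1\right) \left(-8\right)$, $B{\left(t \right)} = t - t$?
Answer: $8091$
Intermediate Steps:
$B{\left(t \right)} = 0$
$Z = 7$ ($Z = -1 - -8 = -1 + 8 = 7$)
$R{\left(f \right)} = -1 + 7 f^{2}$
$p = \frac{429}{763}$ ($p = 429 \cdot \frac{1}{763} = \frac{429}{763} \approx 0.56225$)
$R{\left(-34 \right)} + B{\left(-25 \right)} p = \left(-1 + 7 \left(-34\right)^{2}\right) + 0 \cdot \frac{429}{763} = \left(-1 + 7 \cdot 1156\right) + 0 = \left(-1 + 8092\right) + 0 = 8091 + 0 = 8091$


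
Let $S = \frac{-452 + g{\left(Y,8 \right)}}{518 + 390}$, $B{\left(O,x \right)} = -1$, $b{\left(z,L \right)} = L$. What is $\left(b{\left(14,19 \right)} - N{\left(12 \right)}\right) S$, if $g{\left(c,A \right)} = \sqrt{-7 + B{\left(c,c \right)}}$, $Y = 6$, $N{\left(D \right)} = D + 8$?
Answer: $\frac{113}{227} - \frac{i \sqrt{2}}{454} \approx 0.4978 - 0.003115 i$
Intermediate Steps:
$N{\left(D \right)} = 8 + D$
$g{\left(c,A \right)} = 2 i \sqrt{2}$ ($g{\left(c,A \right)} = \sqrt{-7 - 1} = \sqrt{-8} = 2 i \sqrt{2}$)
$S = - \frac{113}{227} + \frac{i \sqrt{2}}{454}$ ($S = \frac{-452 + 2 i \sqrt{2}}{518 + 390} = \frac{-452 + 2 i \sqrt{2}}{908} = \left(-452 + 2 i \sqrt{2}\right) \frac{1}{908} = - \frac{113}{227} + \frac{i \sqrt{2}}{454} \approx -0.4978 + 0.003115 i$)
$\left(b{\left(14,19 \right)} - N{\left(12 \right)}\right) S = \left(19 - \left(8 + 12\right)\right) \left(- \frac{113}{227} + \frac{i \sqrt{2}}{454}\right) = \left(19 - 20\right) \left(- \frac{113}{227} + \frac{i \sqrt{2}}{454}\right) = - (- \frac{113}{227} + \frac{i \sqrt{2}}{454}) = \frac{113}{227} - \frac{i \sqrt{2}}{454}$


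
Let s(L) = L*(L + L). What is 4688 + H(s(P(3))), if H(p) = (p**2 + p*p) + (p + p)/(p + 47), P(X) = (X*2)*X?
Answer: 586926016/695 ≈ 8.4450e+5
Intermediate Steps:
P(X) = 2*X**2 (P(X) = (2*X)*X = 2*X**2)
s(L) = 2*L**2 (s(L) = L*(2*L) = 2*L**2)
H(p) = 2*p**2 + 2*p/(47 + p) (H(p) = (p**2 + p**2) + (2*p)/(47 + p) = 2*p**2 + 2*p/(47 + p))
4688 + H(s(P(3))) = 4688 + 2*(2*(2*3**2)**2)*(1 + (2*(2*3**2)**2)**2 + 47*(2*(2*3**2)**2))/(47 + 2*(2*3**2)**2) = 4688 + 2*(2*(2*9)**2)*(1 + (2*(2*9)**2)**2 + 47*(2*(2*9)**2))/(47 + 2*(2*9)**2) = 4688 + 2*(2*18**2)*(1 + (2*18**2)**2 + 47*(2*18**2))/(47 + 2*18**2) = 4688 + 2*(2*324)*(1 + (2*324)**2 + 47*(2*324))/(47 + 2*324) = 4688 + 2*648*(1 + 648**2 + 47*648)/(47 + 648) = 4688 + 2*648*(1 + 419904 + 30456)/695 = 4688 + 2*648*(1/695)*450361 = 4688 + 583667856/695 = 586926016/695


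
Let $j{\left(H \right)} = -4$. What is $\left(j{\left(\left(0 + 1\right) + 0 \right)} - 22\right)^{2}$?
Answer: $676$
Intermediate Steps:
$\left(j{\left(\left(0 + 1\right) + 0 \right)} - 22\right)^{2} = \left(-4 - 22\right)^{2} = \left(-26\right)^{2} = 676$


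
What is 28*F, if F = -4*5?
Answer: -560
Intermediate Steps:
F = -20
28*F = 28*(-20) = -560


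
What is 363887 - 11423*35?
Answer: -35918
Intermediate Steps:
363887 - 11423*35 = 363887 - 1*399805 = 363887 - 399805 = -35918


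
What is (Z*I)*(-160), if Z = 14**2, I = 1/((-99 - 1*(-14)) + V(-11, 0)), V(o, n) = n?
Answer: 6272/17 ≈ 368.94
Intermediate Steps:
I = -1/85 (I = 1/((-99 - 1*(-14)) + 0) = 1/((-99 + 14) + 0) = 1/(-85 + 0) = 1/(-85) = -1/85 ≈ -0.011765)
Z = 196
(Z*I)*(-160) = (196*(-1/85))*(-160) = -196/85*(-160) = 6272/17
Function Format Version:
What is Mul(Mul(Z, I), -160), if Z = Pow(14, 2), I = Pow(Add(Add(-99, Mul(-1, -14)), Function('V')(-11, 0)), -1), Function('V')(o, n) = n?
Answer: Rational(6272, 17) ≈ 368.94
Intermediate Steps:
I = Rational(-1, 85) (I = Pow(Add(Add(-99, Mul(-1, -14)), 0), -1) = Pow(Add(Add(-99, 14), 0), -1) = Pow(Add(-85, 0), -1) = Pow(-85, -1) = Rational(-1, 85) ≈ -0.011765)
Z = 196
Mul(Mul(Z, I), -160) = Mul(Mul(196, Rational(-1, 85)), -160) = Mul(Rational(-196, 85), -160) = Rational(6272, 17)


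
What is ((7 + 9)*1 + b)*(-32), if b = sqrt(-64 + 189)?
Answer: -512 - 160*sqrt(5) ≈ -869.77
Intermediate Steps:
b = 5*sqrt(5) (b = sqrt(125) = 5*sqrt(5) ≈ 11.180)
((7 + 9)*1 + b)*(-32) = ((7 + 9)*1 + 5*sqrt(5))*(-32) = (16*1 + 5*sqrt(5))*(-32) = (16 + 5*sqrt(5))*(-32) = -512 - 160*sqrt(5)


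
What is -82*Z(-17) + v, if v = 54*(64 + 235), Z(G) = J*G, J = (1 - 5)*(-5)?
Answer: 44026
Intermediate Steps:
J = 20 (J = -4*(-5) = 20)
Z(G) = 20*G
v = 16146 (v = 54*299 = 16146)
-82*Z(-17) + v = -1640*(-17) + 16146 = -82*(-340) + 16146 = 27880 + 16146 = 44026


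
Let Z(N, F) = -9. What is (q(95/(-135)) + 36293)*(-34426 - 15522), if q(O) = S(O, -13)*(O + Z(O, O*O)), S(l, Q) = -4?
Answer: -48996940132/27 ≈ -1.8147e+9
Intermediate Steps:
q(O) = 36 - 4*O (q(O) = -4*(O - 9) = -4*(-9 + O) = 36 - 4*O)
(q(95/(-135)) + 36293)*(-34426 - 15522) = ((36 - 380/(-135)) + 36293)*(-34426 - 15522) = ((36 - 380*(-1)/135) + 36293)*(-49948) = ((36 - 4*(-19/27)) + 36293)*(-49948) = ((36 + 76/27) + 36293)*(-49948) = (1048/27 + 36293)*(-49948) = (980959/27)*(-49948) = -48996940132/27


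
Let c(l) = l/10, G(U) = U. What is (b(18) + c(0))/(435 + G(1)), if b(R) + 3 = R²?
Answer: 321/436 ≈ 0.73624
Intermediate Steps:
b(R) = -3 + R²
c(l) = l/10 (c(l) = l*(⅒) = l/10)
(b(18) + c(0))/(435 + G(1)) = ((-3 + 18²) + (⅒)*0)/(435 + 1) = ((-3 + 324) + 0)/436 = (321 + 0)*(1/436) = 321*(1/436) = 321/436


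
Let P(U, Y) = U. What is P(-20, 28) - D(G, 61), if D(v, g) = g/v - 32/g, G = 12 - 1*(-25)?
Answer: -47677/2257 ≈ -21.124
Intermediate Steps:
G = 37 (G = 12 + 25 = 37)
D(v, g) = -32/g + g/v
P(-20, 28) - D(G, 61) = -20 - (-32/61 + 61/37) = -20 - 1*2537/2257 = -20 - 2537/2257 = -47677/2257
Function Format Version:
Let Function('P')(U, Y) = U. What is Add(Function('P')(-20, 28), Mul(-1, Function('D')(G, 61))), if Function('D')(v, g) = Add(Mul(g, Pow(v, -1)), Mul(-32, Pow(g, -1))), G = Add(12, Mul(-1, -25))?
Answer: Rational(-47677, 2257) ≈ -21.124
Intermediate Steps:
G = 37 (G = Add(12, 25) = 37)
Function('D')(v, g) = Add(Mul(-32, Pow(g, -1)), Mul(g, Pow(v, -1)))
Add(Function('P')(-20, 28), Mul(-1, Function('D')(G, 61))) = Add(-20, Mul(-1, Add(Mul(-32, Pow(61, -1)), Mul(61, Pow(37, -1))))) = Add(-20, Mul(-1, Add(Mul(-32, Rational(1, 61)), Mul(61, Rational(1, 37))))) = Add(-20, Mul(-1, Add(Rational(-32, 61), Rational(61, 37)))) = Add(-20, Mul(-1, Rational(2537, 2257))) = Add(-20, Rational(-2537, 2257)) = Rational(-47677, 2257)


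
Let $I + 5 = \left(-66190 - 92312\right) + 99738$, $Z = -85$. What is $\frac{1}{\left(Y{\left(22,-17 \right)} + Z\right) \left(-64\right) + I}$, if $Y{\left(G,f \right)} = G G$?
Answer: $- \frac{1}{84305} \approx -1.1862 \cdot 10^{-5}$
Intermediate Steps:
$Y{\left(G,f \right)} = G^{2}$
$I = -58769$ ($I = -5 + \left(\left(-66190 - 92312\right) + 99738\right) = -5 + \left(-158502 + 99738\right) = -5 - 58764 = -58769$)
$\frac{1}{\left(Y{\left(22,-17 \right)} + Z\right) \left(-64\right) + I} = \frac{1}{\left(22^{2} - 85\right) \left(-64\right) - 58769} = \frac{1}{\left(484 - 85\right) \left(-64\right) - 58769} = \frac{1}{399 \left(-64\right) - 58769} = \frac{1}{-25536 - 58769} = \frac{1}{-84305} = - \frac{1}{84305}$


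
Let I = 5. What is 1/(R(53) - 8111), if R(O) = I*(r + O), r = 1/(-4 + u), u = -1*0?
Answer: -4/31389 ≈ -0.00012743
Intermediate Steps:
u = 0
r = -1/4 (r = 1/(-4 + 0) = 1/(-4) = -1/4 ≈ -0.25000)
R(O) = -5/4 + 5*O (R(O) = 5*(-1/4 + O) = -5/4 + 5*O)
1/(R(53) - 8111) = 1/((-5/4 + 5*53) - 8111) = 1/((-5/4 + 265) - 8111) = 1/(1055/4 - 8111) = 1/(-31389/4) = -4/31389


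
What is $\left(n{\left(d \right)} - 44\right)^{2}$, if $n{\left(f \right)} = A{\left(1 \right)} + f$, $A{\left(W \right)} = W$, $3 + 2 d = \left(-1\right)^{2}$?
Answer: $1936$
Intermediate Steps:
$d = -1$ ($d = - \frac{3}{2} + \frac{\left(-1\right)^{2}}{2} = - \frac{3}{2} + \frac{1}{2} \cdot 1 = - \frac{3}{2} + \frac{1}{2} = -1$)
$n{\left(f \right)} = 1 + f$
$\left(n{\left(d \right)} - 44\right)^{2} = \left(\left(1 - 1\right) - 44\right)^{2} = \left(0 - 44\right)^{2} = \left(-44\right)^{2} = 1936$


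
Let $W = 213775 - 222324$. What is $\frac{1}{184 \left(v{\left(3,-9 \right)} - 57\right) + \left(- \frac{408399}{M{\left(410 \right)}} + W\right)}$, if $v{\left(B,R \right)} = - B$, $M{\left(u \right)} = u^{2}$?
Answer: $- \frac{168100}{3293319299} \approx -5.1043 \cdot 10^{-5}$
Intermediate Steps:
$W = -8549$
$\frac{1}{184 \left(v{\left(3,-9 \right)} - 57\right) + \left(- \frac{408399}{M{\left(410 \right)}} + W\right)} = \frac{1}{184 \left(\left(-1\right) 3 - 57\right) - \left(8549 + \frac{408399}{410^{2}}\right)} = \frac{1}{184 \left(-3 - 57\right) - \left(8549 + \frac{408399}{168100}\right)} = \frac{1}{184 \left(-60\right) - \frac{1437495299}{168100}} = \frac{1}{-11040 - \frac{1437495299}{168100}} = \frac{1}{- \frac{3293319299}{168100}} = - \frac{168100}{3293319299}$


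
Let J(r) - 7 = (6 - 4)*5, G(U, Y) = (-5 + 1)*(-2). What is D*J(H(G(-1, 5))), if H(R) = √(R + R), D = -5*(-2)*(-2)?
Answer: -340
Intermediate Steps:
D = -20 (D = 10*(-2) = -20)
G(U, Y) = 8 (G(U, Y) = -4*(-2) = 8)
H(R) = √2*√R (H(R) = √(2*R) = √2*√R)
J(r) = 17 (J(r) = 7 + (6 - 4)*5 = 7 + 2*5 = 7 + 10 = 17)
D*J(H(G(-1, 5))) = -20*17 = -340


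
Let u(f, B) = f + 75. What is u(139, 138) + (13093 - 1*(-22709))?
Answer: 36016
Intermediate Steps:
u(f, B) = 75 + f
u(139, 138) + (13093 - 1*(-22709)) = (75 + 139) + (13093 - 1*(-22709)) = 214 + (13093 + 22709) = 214 + 35802 = 36016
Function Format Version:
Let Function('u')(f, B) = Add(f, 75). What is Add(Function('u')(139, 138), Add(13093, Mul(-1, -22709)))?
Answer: 36016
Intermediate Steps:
Function('u')(f, B) = Add(75, f)
Add(Function('u')(139, 138), Add(13093, Mul(-1, -22709))) = Add(Add(75, 139), Add(13093, Mul(-1, -22709))) = Add(214, Add(13093, 22709)) = Add(214, 35802) = 36016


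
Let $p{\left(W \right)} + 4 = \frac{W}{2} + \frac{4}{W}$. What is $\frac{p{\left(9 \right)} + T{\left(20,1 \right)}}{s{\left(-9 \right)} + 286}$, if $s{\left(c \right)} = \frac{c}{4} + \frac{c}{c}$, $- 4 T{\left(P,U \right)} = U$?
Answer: $\frac{25}{10251} \approx 0.0024388$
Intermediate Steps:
$T{\left(P,U \right)} = - \frac{U}{4}$
$p{\left(W \right)} = -4 + \frac{W}{2} + \frac{4}{W}$ ($p{\left(W \right)} = -4 + \left(\frac{W}{2} + \frac{4}{W}\right) = -4 + \frac{W}{2} + \frac{4}{W}$)
$s{\left(c \right)} = 1 + \frac{c}{4}$ ($s{\left(c \right)} = c \frac{1}{4} + 1 = \frac{c}{4} + 1 = 1 + \frac{c}{4}$)
$\frac{p{\left(9 \right)} + T{\left(20,1 \right)}}{s{\left(-9 \right)} + 286} = \frac{\left(-4 + \frac{1}{2} \cdot 9 + \frac{4}{9}\right) - \frac{1}{4}}{\left(1 + \frac{1}{4} \left(-9\right)\right) + 286} = \frac{\left(-4 + \frac{9}{2} + 4 \cdot \frac{1}{9}\right) - \frac{1}{4}}{\left(1 - \frac{9}{4}\right) + 286} = \frac{\left(-4 + \frac{9}{2} + \frac{4}{9}\right) - \frac{1}{4}}{- \frac{5}{4} + 286} = \frac{\frac{17}{18} - \frac{1}{4}}{\frac{1139}{4}} = \frac{25}{36} \cdot \frac{4}{1139} = \frac{25}{10251}$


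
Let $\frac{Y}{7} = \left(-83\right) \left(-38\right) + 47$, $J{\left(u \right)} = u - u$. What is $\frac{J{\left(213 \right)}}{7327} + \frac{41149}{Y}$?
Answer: $\frac{41149}{22407} \approx 1.8364$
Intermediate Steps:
$J{\left(u \right)} = 0$
$Y = 22407$ ($Y = 7 \left(\left(-83\right) \left(-38\right) + 47\right) = 7 \left(3154 + 47\right) = 7 \cdot 3201 = 22407$)
$\frac{J{\left(213 \right)}}{7327} + \frac{41149}{Y} = \frac{0}{7327} + \frac{41149}{22407} = 0 \cdot \frac{1}{7327} + 41149 \cdot \frac{1}{22407} = 0 + \frac{41149}{22407} = \frac{41149}{22407}$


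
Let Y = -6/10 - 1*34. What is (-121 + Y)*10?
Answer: -1556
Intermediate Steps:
Y = -173/5 (Y = (1/10)*(-6) - 34 = -3/5 - 34 = -173/5 ≈ -34.600)
(-121 + Y)*10 = (-121 - 173/5)*10 = -778/5*10 = -1556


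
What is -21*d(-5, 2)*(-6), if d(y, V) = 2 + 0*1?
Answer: 252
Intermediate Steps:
d(y, V) = 2 (d(y, V) = 2 + 0 = 2)
-21*d(-5, 2)*(-6) = -21*2*(-6) = -42*(-6) = 252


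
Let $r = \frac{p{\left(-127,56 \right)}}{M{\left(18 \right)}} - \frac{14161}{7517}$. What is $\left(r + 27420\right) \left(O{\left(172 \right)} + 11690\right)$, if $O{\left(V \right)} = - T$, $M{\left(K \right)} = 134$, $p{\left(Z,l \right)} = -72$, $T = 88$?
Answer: $\frac{160206936103562}{503639} \approx 3.181 \cdot 10^{8}$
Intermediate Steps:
$O{\left(V \right)} = -88$ ($O{\left(V \right)} = \left(-1\right) 88 = -88$)
$r = - \frac{1219399}{503639}$ ($r = - \frac{72}{134} - \frac{14161}{7517} = \left(-72\right) \frac{1}{134} - \frac{14161}{7517} = - \frac{36}{67} - \frac{14161}{7517} = - \frac{1219399}{503639} \approx -2.4212$)
$\left(r + 27420\right) \left(O{\left(172 \right)} + 11690\right) = \left(- \frac{1219399}{503639} + 27420\right) \left(-88 + 11690\right) = \frac{13808561981}{503639} \cdot 11602 = \frac{160206936103562}{503639}$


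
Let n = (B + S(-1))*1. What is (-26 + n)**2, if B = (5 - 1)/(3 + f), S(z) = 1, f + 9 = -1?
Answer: 32041/49 ≈ 653.90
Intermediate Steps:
f = -10 (f = -9 - 1 = -10)
B = -4/7 (B = (5 - 1)/(3 - 10) = 4/(-7) = 4*(-1/7) = -4/7 ≈ -0.57143)
n = 3/7 (n = (-4/7 + 1)*1 = (3/7)*1 = 3/7 ≈ 0.42857)
(-26 + n)**2 = (-26 + 3/7)**2 = (-179/7)**2 = 32041/49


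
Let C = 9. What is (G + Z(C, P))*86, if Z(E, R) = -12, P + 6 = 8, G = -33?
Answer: -3870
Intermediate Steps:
P = 2 (P = -6 + 8 = 2)
(G + Z(C, P))*86 = (-33 - 12)*86 = -45*86 = -3870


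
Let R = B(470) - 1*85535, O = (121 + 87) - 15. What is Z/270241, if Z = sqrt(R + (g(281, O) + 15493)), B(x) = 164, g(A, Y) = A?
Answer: 3*I*sqrt(7733)/270241 ≈ 0.00097621*I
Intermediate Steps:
O = 193 (O = 208 - 15 = 193)
R = -85371 (R = 164 - 1*85535 = 164 - 85535 = -85371)
Z = 3*I*sqrt(7733) (Z = sqrt(-85371 + (281 + 15493)) = sqrt(-85371 + 15774) = sqrt(-69597) = 3*I*sqrt(7733) ≈ 263.81*I)
Z/270241 = (3*I*sqrt(7733))/270241 = (3*I*sqrt(7733))*(1/270241) = 3*I*sqrt(7733)/270241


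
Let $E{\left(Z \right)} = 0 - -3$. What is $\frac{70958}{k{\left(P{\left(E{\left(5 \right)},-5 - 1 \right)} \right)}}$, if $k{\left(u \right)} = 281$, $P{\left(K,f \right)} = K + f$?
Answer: $\frac{70958}{281} \approx 252.52$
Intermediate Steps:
$E{\left(Z \right)} = 3$ ($E{\left(Z \right)} = 0 + 3 = 3$)
$\frac{70958}{k{\left(P{\left(E{\left(5 \right)},-5 - 1 \right)} \right)}} = \frac{70958}{281}$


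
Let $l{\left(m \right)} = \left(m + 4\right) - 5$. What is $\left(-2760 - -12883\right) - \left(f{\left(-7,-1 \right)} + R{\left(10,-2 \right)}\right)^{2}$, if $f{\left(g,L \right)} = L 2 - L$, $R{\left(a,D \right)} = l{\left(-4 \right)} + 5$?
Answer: $10122$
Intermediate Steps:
$l{\left(m \right)} = -1 + m$ ($l{\left(m \right)} = \left(4 + m\right) - 5 = -1 + m$)
$R{\left(a,D \right)} = 0$ ($R{\left(a,D \right)} = \left(-1 - 4\right) + 5 = -5 + 5 = 0$)
$f{\left(g,L \right)} = L$ ($f{\left(g,L \right)} = 2 L - L = L$)
$\left(-2760 - -12883\right) - \left(f{\left(-7,-1 \right)} + R{\left(10,-2 \right)}\right)^{2} = \left(-2760 - -12883\right) - \left(-1 + 0\right)^{2} = \left(-2760 + 12883\right) - \left(-1\right)^{2} = 10123 - 1 = 10122$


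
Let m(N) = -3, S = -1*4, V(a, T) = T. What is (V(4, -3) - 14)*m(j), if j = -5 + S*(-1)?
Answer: 51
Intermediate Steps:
S = -4
j = -1 (j = -5 - 4*(-1) = -5 + 4 = -1)
(V(4, -3) - 14)*m(j) = (-3 - 14)*(-3) = -17*(-3) = 51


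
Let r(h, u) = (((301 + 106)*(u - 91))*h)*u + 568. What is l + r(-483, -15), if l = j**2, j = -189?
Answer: -312527501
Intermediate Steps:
r(h, u) = 568 + h*u*(-37037 + 407*u) (r(h, u) = ((407*(-91 + u))*h)*u + 568 = ((-37037 + 407*u)*h)*u + 568 = (h*(-37037 + 407*u))*u + 568 = h*u*(-37037 + 407*u) + 568 = 568 + h*u*(-37037 + 407*u))
l = 35721 (l = (-189)**2 = 35721)
l + r(-483, -15) = 35721 + (568 - 37037*(-483)*(-15) + 407*(-483)*(-15)**2) = 35721 + (568 - 268333065 + 407*(-483)*225) = 35721 + (568 - 268333065 - 44230725) = 35721 - 312563222 = -312527501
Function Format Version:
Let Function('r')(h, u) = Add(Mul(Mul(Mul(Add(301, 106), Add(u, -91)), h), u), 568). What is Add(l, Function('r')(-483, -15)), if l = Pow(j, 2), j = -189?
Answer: -312527501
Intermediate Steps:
Function('r')(h, u) = Add(568, Mul(h, u, Add(-37037, Mul(407, u)))) (Function('r')(h, u) = Add(Mul(Mul(Mul(407, Add(-91, u)), h), u), 568) = Add(Mul(Mul(Add(-37037, Mul(407, u)), h), u), 568) = Add(Mul(Mul(h, Add(-37037, Mul(407, u))), u), 568) = Add(Mul(h, u, Add(-37037, Mul(407, u))), 568) = Add(568, Mul(h, u, Add(-37037, Mul(407, u)))))
l = 35721 (l = Pow(-189, 2) = 35721)
Add(l, Function('r')(-483, -15)) = Add(35721, Add(568, Mul(-37037, -483, -15), Mul(407, -483, Pow(-15, 2)))) = Add(35721, Add(568, -268333065, Mul(407, -483, 225))) = Add(35721, Add(568, -268333065, -44230725)) = Add(35721, -312563222) = -312527501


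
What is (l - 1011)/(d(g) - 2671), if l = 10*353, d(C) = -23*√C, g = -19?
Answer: -6728249/7144292 + 57937*I*√19/7144292 ≈ -0.94177 + 0.035349*I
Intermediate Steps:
l = 3530
(l - 1011)/(d(g) - 2671) = (3530 - 1011)/(-23*I*√19 - 2671) = 2519/(-23*I*√19 - 2671) = 2519/(-2671 - 23*I*√19)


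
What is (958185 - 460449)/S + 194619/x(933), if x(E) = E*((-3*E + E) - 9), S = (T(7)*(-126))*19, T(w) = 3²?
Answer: -5400741827/232666875 ≈ -23.212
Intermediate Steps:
T(w) = 9
S = -21546 (S = (9*(-126))*19 = -1134*19 = -21546)
x(E) = E*(-9 - 2*E) (x(E) = E*(-2*E - 9) = E*(-9 - 2*E))
(958185 - 460449)/S + 194619/x(933) = (958185 - 460449)/(-21546) + 194619/((-1*933*(9 + 2*933))) = 497736*(-1/21546) + 194619/((-1*933*(9 + 1866))) = -27652/1197 + 194619/((-1*933*1875)) = -27652/1197 + 194619/(-1749375) = -27652/1197 + 194619*(-1/1749375) = -27652/1197 - 64873/583125 = -5400741827/232666875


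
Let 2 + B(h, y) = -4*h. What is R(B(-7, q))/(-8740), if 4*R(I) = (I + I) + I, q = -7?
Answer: -39/17480 ≈ -0.0022311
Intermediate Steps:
B(h, y) = -2 - 4*h
R(I) = 3*I/4 (R(I) = ((I + I) + I)/4 = (2*I + I)/4 = (3*I)/4 = 3*I/4)
R(B(-7, q))/(-8740) = (3*(-2 - 4*(-7))/4)/(-8740) = (3*(-2 + 28)/4)*(-1/8740) = ((¾)*26)*(-1/8740) = (39/2)*(-1/8740) = -39/17480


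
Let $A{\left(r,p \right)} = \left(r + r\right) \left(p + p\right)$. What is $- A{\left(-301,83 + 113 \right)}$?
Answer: $235984$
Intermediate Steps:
$A{\left(r,p \right)} = 4 p r$ ($A{\left(r,p \right)} = 2 r 2 p = 4 p r$)
$- A{\left(-301,83 + 113 \right)} = - 4 \left(83 + 113\right) \left(-301\right) = - 4 \cdot 196 \left(-301\right) = \left(-1\right) \left(-235984\right) = 235984$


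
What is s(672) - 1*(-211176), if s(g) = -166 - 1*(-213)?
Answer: 211223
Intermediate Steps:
s(g) = 47 (s(g) = -166 + 213 = 47)
s(672) - 1*(-211176) = 47 - 1*(-211176) = 47 + 211176 = 211223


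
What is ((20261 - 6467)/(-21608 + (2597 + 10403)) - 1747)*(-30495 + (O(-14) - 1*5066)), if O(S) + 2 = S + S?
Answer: 267857332135/4304 ≈ 6.2234e+7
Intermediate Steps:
O(S) = -2 + 2*S (O(S) = -2 + (S + S) = -2 + 2*S)
((20261 - 6467)/(-21608 + (2597 + 10403)) - 1747)*(-30495 + (O(-14) - 1*5066)) = ((20261 - 6467)/(-21608 + (2597 + 10403)) - 1747)*(-30495 + ((-2 + 2*(-14)) - 1*5066)) = (13794/(-21608 + 13000) - 1747)*(-30495 + ((-2 - 28) - 5066)) = (13794/(-8608) - 1747)*(-30495 + (-30 - 5066)) = (13794*(-1/8608) - 1747)*(-30495 - 5096) = (-6897/4304 - 1747)*(-35591) = -7525985/4304*(-35591) = 267857332135/4304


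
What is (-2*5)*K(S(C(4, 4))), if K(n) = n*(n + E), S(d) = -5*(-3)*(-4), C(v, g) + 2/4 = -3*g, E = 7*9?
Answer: 1800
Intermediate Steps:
E = 63
C(v, g) = -½ - 3*g
S(d) = -60 (S(d) = 15*(-4) = -60)
K(n) = n*(63 + n) (K(n) = n*(n + 63) = n*(63 + n))
(-2*5)*K(S(C(4, 4))) = (-2*5)*(-60*(63 - 60)) = -(-600)*3 = -10*(-180) = 1800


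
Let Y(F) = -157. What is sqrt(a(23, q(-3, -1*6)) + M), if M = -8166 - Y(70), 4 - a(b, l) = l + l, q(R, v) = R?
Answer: I*sqrt(7999) ≈ 89.437*I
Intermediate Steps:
a(b, l) = 4 - 2*l (a(b, l) = 4 - (l + l) = 4 - 2*l)
M = -8009 (M = -8166 - 1*(-157) = -8166 + 157 = -8009)
sqrt(a(23, q(-3, -1*6)) + M) = sqrt((4 - 2*(-3)) - 8009) = sqrt((4 + 6) - 8009) = sqrt(10 - 8009) = sqrt(-7999) = I*sqrt(7999)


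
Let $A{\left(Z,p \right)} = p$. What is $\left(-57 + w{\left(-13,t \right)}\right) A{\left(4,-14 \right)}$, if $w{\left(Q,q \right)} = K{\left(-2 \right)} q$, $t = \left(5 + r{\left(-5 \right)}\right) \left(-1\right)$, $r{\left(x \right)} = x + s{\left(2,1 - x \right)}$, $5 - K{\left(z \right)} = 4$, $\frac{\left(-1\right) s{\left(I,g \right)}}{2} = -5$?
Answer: $938$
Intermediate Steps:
$s{\left(I,g \right)} = 10$ ($s{\left(I,g \right)} = \left(-2\right) \left(-5\right) = 10$)
$K{\left(z \right)} = 1$ ($K{\left(z \right)} = 5 - 4 = 1$)
$r{\left(x \right)} = 10 + x$ ($r{\left(x \right)} = x + 10 = 10 + x$)
$t = -10$ ($t = \left(5 + \left(10 - 5\right)\right) \left(-1\right) = \left(5 + 5\right) \left(-1\right) = 10 \left(-1\right) = -10$)
$w{\left(Q,q \right)} = q$ ($w{\left(Q,q \right)} = 1 q = q$)
$\left(-57 + w{\left(-13,t \right)}\right) A{\left(4,-14 \right)} = \left(-57 - 10\right) \left(-14\right) = \left(-67\right) \left(-14\right) = 938$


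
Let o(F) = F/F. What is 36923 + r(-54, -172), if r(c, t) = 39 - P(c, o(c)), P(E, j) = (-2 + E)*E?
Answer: 33938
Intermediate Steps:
o(F) = 1
P(E, j) = E*(-2 + E)
r(c, t) = 39 - c*(-2 + c)
36923 + r(-54, -172) = 36923 + (39 - 1*(-54)*(-2 - 54)) = 36923 + (39 - 1*(-54)*(-56)) = 36923 + (39 - 3024) = 36923 - 2985 = 33938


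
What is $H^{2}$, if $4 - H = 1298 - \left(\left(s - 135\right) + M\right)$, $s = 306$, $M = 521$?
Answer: $362404$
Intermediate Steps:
$H = -602$ ($H = 4 - \left(1298 - \left(\left(306 - 135\right) + 521\right)\right) = 4 - \left(1298 - \left(171 + 521\right)\right) = 4 - \left(1298 - 692\right) = 4 - 606 = -602$)
$H^{2} = \left(-602\right)^{2} = 362404$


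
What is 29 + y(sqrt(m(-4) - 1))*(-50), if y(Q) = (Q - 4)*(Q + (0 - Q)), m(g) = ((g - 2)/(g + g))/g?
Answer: 29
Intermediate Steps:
m(g) = (-2 + g)/(2*g**2) (m(g) = ((-2 + g)/((2*g)))/g = ((-2 + g)*(1/(2*g)))/g = ((-2 + g)/(2*g))/g = (-2 + g)/(2*g**2))
y(Q) = 0 (y(Q) = (-4 + Q)*(Q - Q) = (-4 + Q)*0 = 0)
29 + y(sqrt(m(-4) - 1))*(-50) = 29 + 0*(-50) = 29 + 0 = 29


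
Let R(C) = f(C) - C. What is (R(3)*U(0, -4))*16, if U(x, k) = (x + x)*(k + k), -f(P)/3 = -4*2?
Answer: 0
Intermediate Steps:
f(P) = 24 (f(P) = -(-12)*2 = -3*(-8) = 24)
U(x, k) = 4*k*x (U(x, k) = (2*x)*(2*k) = 4*k*x)
R(C) = 24 - C
(R(3)*U(0, -4))*16 = ((24 - 1*3)*(4*(-4)*0))*16 = ((24 - 3)*0)*16 = (21*0)*16 = 0*16 = 0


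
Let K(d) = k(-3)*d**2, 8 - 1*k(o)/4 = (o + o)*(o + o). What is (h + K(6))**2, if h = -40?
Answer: 16581184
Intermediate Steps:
k(o) = 32 - 16*o**2 (k(o) = 32 - 4*(o + o)*(o + o) = 32 - 4*2*o*2*o = 32 - 16*o**2)
K(d) = -112*d**2 (K(d) = (32 - 16*(-3)**2)*d**2 = (32 - 16*9)*d**2 = (32 - 144)*d**2 = -112*d**2)
(h + K(6))**2 = (-40 - 112*6**2)**2 = (-40 - 112*36)**2 = (-40 - 4032)**2 = (-4072)**2 = 16581184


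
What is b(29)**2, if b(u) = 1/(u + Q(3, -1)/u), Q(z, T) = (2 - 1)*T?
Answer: 841/705600 ≈ 0.0011919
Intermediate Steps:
Q(z, T) = T (Q(z, T) = 1*T = T)
b(u) = 1/(u - 1/u)
b(29)**2 = (29/(-1 + 29**2))**2 = (29/(-1 + 841))**2 = (29/840)**2 = 841/705600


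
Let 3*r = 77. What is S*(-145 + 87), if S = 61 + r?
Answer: -15080/3 ≈ -5026.7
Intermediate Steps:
r = 77/3 (r = (⅓)*77 = 77/3 ≈ 25.667)
S = 260/3 (S = 61 + 77/3 = 260/3 ≈ 86.667)
S*(-145 + 87) = 260*(-145 + 87)/3 = (260/3)*(-58) = -15080/3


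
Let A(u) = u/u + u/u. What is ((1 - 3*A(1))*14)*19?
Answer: -1330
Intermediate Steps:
A(u) = 2 (A(u) = 1 + 1 = 2)
((1 - 3*A(1))*14)*19 = ((1 - 3*2)*14)*19 = ((1 - 6)*14)*19 = -5*14*19 = -70*19 = -1330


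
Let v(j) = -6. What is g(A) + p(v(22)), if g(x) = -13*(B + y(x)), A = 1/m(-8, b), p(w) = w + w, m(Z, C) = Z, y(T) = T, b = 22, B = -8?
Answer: 749/8 ≈ 93.625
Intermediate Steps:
p(w) = 2*w
A = -⅛ (A = 1/(-8) = -⅛ ≈ -0.12500)
g(x) = 104 - 13*x (g(x) = -13*(-8 + x) = 104 - 13*x)
g(A) + p(v(22)) = (104 - 13*(-⅛)) + 2*(-6) = (104 + 13/8) - 12 = 845/8 - 12 = 749/8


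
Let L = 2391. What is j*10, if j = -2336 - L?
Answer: -47270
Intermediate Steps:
j = -4727 (j = -2336 - 1*2391 = -2336 - 2391 = -4727)
j*10 = -4727*10 = -47270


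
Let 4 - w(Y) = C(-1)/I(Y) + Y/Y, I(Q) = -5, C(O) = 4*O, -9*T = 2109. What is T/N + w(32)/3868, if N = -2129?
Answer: 13666277/123524580 ≈ 0.11064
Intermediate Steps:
T = -703/3 (T = -⅑*2109 = -703/3 ≈ -234.33)
w(Y) = 11/5 (w(Y) = 4 - ((4*(-1))/(-5) + Y/Y) = 4 - (-4*(-⅕) + 1) = 4 - (⅘ + 1) = 4 - 1*9/5 = 4 - 9/5 = 11/5)
T/N + w(32)/3868 = -703/3/(-2129) + (11/5)/3868 = -703/3*(-1/2129) + (11/5)*(1/3868) = 703/6387 + 11/19340 = 13666277/123524580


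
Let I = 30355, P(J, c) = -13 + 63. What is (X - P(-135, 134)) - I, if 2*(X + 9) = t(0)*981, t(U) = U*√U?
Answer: -30414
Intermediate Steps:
P(J, c) = 50
t(U) = U^(3/2)
X = -9 (X = -9 + (0^(3/2)*981)/2 = -9 + (0*981)/2 = -9 + (½)*0 = -9 + 0 = -9)
(X - P(-135, 134)) - I = (-9 - 1*50) - 1*30355 = (-9 - 50) - 30355 = -59 - 30355 = -30414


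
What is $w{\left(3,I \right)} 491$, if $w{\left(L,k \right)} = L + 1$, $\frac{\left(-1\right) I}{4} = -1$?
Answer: $1964$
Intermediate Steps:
$I = 4$ ($I = \left(-4\right) \left(-1\right) = 4$)
$w{\left(L,k \right)} = 1 + L$
$w{\left(3,I \right)} 491 = \left(1 + 3\right) 491 = 4 \cdot 491 = 1964$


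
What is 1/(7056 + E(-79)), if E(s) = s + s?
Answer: 1/6898 ≈ 0.00014497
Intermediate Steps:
E(s) = 2*s
1/(7056 + E(-79)) = 1/(7056 + 2*(-79)) = 1/(7056 - 158) = 1/6898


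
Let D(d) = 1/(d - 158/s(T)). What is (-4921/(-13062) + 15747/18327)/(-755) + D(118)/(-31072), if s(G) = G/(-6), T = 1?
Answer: -5691264689131/3476492339161920 ≈ -0.0016371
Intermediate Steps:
s(G) = -G/6 (s(G) = G*(-1/6) = -G/6)
D(d) = 1/(948 + d) (D(d) = 1/(d - 158/((-1/6*1))) = 1/(d - 158/(-1/6)) = 1/(d - 158*(-6)) = 1/(d + 948) = 1/(948 + d))
(-4921/(-13062) + 15747/18327)/(-755) + D(118)/(-31072) = (-4921/(-13062) + 15747/18327)/(-755) + 1/((948 + 118)*(-31072)) = (-4921*(-1/13062) + 15747*(1/18327))*(-1/755) - 1/31072/1066 = (703/1866 + 5249/6109)*(-1/755) + (1/1066)*(-1/31072) = (14089261/11399394)*(-1/755) - 1/33122752 = -14089261/8606542470 - 1/33122752 = -5691264689131/3476492339161920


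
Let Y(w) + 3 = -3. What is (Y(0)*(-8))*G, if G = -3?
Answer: -144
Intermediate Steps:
Y(w) = -6 (Y(w) = -3 - 3 = -6)
(Y(0)*(-8))*G = -6*(-8)*(-3) = 48*(-3) = -144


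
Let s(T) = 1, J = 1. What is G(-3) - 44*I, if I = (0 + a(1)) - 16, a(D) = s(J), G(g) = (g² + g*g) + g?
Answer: 675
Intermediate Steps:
G(g) = g + 2*g² (G(g) = (g² + g²) + g = 2*g² + g = g + 2*g²)
a(D) = 1
I = -15 (I = (0 + 1) - 16 = 1 - 16 = -15)
G(-3) - 44*I = -3*(1 + 2*(-3)) - 44*(-15) = -3*(1 - 6) + 660 = -3*(-5) + 660 = 15 + 660 = 675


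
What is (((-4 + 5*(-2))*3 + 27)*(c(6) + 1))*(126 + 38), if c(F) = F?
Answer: -17220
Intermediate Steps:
(((-4 + 5*(-2))*3 + 27)*(c(6) + 1))*(126 + 38) = (((-4 + 5*(-2))*3 + 27)*(6 + 1))*(126 + 38) = (((-4 - 10)*3 + 27)*7)*164 = ((-14*3 + 27)*7)*164 = ((-42 + 27)*7)*164 = -15*7*164 = -105*164 = -17220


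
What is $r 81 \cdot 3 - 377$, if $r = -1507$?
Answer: $-366578$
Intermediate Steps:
$r 81 \cdot 3 - 377 = - 1507 \cdot 81 \cdot 3 - 377 = \left(-1507\right) 243 - 377 = -366201 - 377 = -366578$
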